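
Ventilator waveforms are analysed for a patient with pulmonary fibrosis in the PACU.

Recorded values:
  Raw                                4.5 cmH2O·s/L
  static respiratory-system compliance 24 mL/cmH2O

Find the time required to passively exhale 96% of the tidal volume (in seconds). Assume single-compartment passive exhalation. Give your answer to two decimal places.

τ = R × C = 4.5 × 24 mL/cmH2O = 4.5 × 0.024 L/cmH2O = 0.108 s.
Exhaled fraction f = 1 − e^(−t/τ) → t = −τ·ln(1 − f) = −0.108·ln(0.04) = 0.3476 s.

0.35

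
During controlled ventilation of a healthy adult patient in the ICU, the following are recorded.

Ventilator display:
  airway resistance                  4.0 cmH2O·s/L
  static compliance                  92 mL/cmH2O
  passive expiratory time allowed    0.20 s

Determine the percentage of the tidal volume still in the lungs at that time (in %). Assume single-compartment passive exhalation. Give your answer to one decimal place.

τ = R × C = 4.0 × 92 mL/cmH2O = 4.0 × 0.092 L/cmH2O = 0.368 s.
Passive exhalation: V(t)/V₀ = e^(−t/τ) = e^(−0.20/0.368) = 0.5807.
Fraction remaining = 0.5807 → 58.07%.

58.1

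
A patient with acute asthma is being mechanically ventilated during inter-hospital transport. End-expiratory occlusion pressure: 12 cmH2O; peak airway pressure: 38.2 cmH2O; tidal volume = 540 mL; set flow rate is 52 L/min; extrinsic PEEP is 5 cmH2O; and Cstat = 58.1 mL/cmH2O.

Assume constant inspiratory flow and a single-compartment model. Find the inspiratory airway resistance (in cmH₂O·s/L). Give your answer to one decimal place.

19.5

Flow: 52 L/min ÷ 60 = 0.8667 L/s.
Total PEEP = 12 cmH2O (set 5 + intrinsic 7); this is the baseline alveolar pressure.
Equation of motion (constant flow): PIP = Vt/C + R·V̇ + PEEP.
R·V̇ = PIP − Vt/C − PEEP = 38.2 − 540/58.1 − 12 = 38.2 − 9.294 − 12 = 16.906 cmH2O.
R = 16.906 / 0.8667 = 19.506 cmH2O·s/L.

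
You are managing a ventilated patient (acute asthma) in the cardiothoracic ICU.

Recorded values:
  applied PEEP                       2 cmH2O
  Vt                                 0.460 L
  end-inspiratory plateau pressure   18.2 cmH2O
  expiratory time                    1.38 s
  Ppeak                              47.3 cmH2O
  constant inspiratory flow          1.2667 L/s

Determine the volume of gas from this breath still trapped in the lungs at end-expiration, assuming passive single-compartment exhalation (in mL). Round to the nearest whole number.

R = (PIP − Pplat)/V̇ = (47.3 − 18.2) / 1.2667 = 29.1/1.2667 = 22.973 cmH2O·s/L.
C = Vt/(Pplat − PEEP) = 460.0 / (18.2 − 2) = 460.0/16.2 = 28.395 mL/cmH2O.
τ = R × C = 22.973 × 0.0284 L/cmH2O = 0.6524 s.
Fraction remaining = e^(−Te/τ) = e^(−1.38/0.6524) = 0.1206.
Trapped volume = 460.0 × 0.1206 = 55.476 mL.

55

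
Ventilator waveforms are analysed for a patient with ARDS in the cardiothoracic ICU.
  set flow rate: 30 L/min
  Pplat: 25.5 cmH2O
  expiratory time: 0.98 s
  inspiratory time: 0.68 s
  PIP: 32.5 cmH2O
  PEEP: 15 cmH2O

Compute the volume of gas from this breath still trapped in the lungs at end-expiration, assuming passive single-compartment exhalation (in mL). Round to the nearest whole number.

39

Flow: 30 L/min ÷ 60 = 0.5 L/s.
Vt = flow × Ti = 0.5 L/s × 0.68 s × 1000 mL/L = 340.0 mL.
R = (PIP − Pplat)/V̇ = (32.5 − 25.5) / 0.5 = 7.0/0.5 = 14.0 cmH2O·s/L.
C = Vt/(Pplat − PEEP) = 340.0 / (25.5 − 15) = 340.0/10.5 = 32.381 mL/cmH2O.
τ = R × C = 14.0 × 0.03238 L/cmH2O = 0.4533 s.
Fraction remaining = e^(−Te/τ) = e^(−0.98/0.4533) = 0.1151.
Trapped volume = 340.0 × 0.1151 = 39.134 mL.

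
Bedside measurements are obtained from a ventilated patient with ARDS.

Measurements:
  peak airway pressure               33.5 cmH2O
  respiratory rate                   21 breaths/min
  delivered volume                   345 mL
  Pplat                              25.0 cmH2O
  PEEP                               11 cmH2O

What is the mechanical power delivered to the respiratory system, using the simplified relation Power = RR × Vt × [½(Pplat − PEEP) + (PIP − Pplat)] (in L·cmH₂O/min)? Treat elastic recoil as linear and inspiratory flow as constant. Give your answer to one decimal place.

112.3

Per-breath work = Vt × [½(Pplat−PEEP) + (PIP−Pplat)] = 0.345 × [0.5×14.0 + 8.5] = 0.345 × 15.5 = 5.348 L·cmH2O.
Power = 21 × 5.348 = 112.31 L·cmH2O/min.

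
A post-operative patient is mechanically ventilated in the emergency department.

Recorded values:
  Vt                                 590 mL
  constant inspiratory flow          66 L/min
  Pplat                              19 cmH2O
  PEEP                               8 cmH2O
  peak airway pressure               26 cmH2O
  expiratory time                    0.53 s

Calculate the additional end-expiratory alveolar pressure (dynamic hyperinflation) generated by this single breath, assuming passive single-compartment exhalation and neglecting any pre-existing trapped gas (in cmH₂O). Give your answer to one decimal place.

2.3

Flow: 66 L/min ÷ 60 = 1.1 L/s.
R = (PIP − Pplat)/V̇ = (26 − 19) / 1.1 = 7.0/1.1 = 6.364 cmH2O·s/L.
C = Vt/(Pplat − PEEP) = 590.0 / (19 − 8) = 590.0/11.0 = 53.636 mL/cmH2O.
τ = R × C = 6.364 × 0.05364 L/cmH2O = 0.3414 s.
Fraction remaining = e^(−Te/τ) = e^(−0.53/0.3414) = 0.2117; trapped volume = 590.0 × 0.2117 = 124.9 mL.
Additional alveolar pressure from trapping ≈ V_trapped / C = 124.9 / 53.636 = 2.329 cmH2O.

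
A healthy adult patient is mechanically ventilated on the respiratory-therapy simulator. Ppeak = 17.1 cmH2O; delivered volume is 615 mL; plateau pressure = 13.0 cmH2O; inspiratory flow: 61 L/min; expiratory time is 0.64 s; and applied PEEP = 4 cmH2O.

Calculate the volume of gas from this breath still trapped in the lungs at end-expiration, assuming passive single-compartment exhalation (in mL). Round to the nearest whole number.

Flow: 61 L/min ÷ 60 = 1.0167 L/s.
R = (PIP − Pplat)/V̇ = (17.1 − 13.0) / 1.0167 = 4.1/1.0167 = 4.033 cmH2O·s/L.
C = Vt/(Pplat − PEEP) = 615.0 / (13.0 − 4) = 615.0/9.0 = 68.333 mL/cmH2O.
τ = R × C = 4.033 × 0.06833 L/cmH2O = 0.2756 s.
Fraction remaining = e^(−Te/τ) = e^(−0.64/0.2756) = 0.09806.
Trapped volume = 615.0 × 0.09806 = 60.307 mL.

60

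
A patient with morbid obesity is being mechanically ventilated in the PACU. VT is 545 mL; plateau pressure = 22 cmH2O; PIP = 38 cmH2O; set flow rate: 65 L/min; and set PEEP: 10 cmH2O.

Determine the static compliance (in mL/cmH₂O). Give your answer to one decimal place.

Cstat = Vt / (Pplat − PEEP) = 545 / (22 − 10) = 545 / 12.0 = 45.417 mL/cmH2O.

45.4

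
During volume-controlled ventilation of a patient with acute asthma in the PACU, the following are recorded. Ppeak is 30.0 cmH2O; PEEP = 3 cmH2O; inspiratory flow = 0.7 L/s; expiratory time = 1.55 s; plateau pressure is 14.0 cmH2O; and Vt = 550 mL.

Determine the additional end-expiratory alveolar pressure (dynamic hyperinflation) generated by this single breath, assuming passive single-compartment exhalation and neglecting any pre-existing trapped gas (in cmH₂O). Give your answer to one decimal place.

2.8

R = (PIP − Pplat)/V̇ = (30.0 − 14.0) / 0.7 = 16.0/0.7 = 22.857 cmH2O·s/L.
C = Vt/(Pplat − PEEP) = 550.0 / (14.0 − 3) = 550.0/11.0 = 50.0 mL/cmH2O.
τ = R × C = 22.857 × 0.05 L/cmH2O = 1.143 s.
Fraction remaining = e^(−Te/τ) = e^(−1.55/1.143) = 0.2577; trapped volume = 550.0 × 0.2577 = 141.74 mL.
Additional alveolar pressure from trapping ≈ V_trapped / C = 141.74 / 50.0 = 2.835 cmH2O.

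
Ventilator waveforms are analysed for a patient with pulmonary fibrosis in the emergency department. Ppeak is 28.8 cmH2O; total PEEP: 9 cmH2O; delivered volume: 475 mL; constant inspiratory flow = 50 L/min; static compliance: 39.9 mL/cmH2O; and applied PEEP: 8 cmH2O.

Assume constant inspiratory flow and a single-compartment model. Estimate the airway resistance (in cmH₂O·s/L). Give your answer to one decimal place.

9.5

Flow: 50 L/min ÷ 60 = 0.8333 L/s.
Total PEEP = 9 cmH2O (set 8 + intrinsic 1); this is the baseline alveolar pressure.
Equation of motion (constant flow): PIP = Vt/C + R·V̇ + PEEP.
R·V̇ = PIP − Vt/C − PEEP = 28.8 − 475/39.9 − 9 = 28.8 − 11.905 − 9 = 7.895 cmH2O.
R = 7.895 / 0.8333 = 9.474 cmH2O·s/L.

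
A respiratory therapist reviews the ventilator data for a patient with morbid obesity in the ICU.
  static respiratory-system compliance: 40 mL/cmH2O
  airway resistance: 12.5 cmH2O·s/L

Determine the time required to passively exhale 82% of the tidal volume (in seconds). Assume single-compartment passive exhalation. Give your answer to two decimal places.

τ = R × C = 12.5 × 40 mL/cmH2O = 12.5 × 0.040 L/cmH2O = 0.5 s.
Exhaled fraction f = 1 − e^(−t/τ) → t = −τ·ln(1 − f) = −0.5·ln(0.18) = 0.8574 s.

0.86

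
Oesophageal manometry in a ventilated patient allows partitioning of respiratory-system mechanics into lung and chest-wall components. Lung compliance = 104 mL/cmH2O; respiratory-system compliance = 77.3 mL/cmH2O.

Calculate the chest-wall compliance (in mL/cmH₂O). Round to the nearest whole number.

301

1/Ccw = 1/Crs − 1/CL.
1/Ccw = 1/77.3 − 1/104 = 0.003321.
Ccw = 301.11 mL/cmH2O.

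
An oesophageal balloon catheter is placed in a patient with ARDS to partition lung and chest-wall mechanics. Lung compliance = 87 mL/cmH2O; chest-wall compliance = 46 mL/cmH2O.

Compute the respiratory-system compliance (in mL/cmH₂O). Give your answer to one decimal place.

30.1

Lung and chest wall are elastances in series: 1/Crs = 1/CL + 1/Ccw.
1/Crs = 1/87 + 1/46 = 0.03323.
Crs = 30.093 mL/cmH2O.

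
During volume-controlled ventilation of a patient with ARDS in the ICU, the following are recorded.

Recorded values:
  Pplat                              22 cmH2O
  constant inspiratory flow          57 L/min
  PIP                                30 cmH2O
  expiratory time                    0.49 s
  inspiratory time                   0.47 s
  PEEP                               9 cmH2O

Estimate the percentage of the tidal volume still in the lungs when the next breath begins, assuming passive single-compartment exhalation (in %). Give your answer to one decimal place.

18.4

Flow: 57 L/min ÷ 60 = 0.95 L/s.
Vt = flow × Ti = 0.95 L/s × 0.47 s × 1000 mL/L = 446.5 mL.
R = (PIP − Pplat)/V̇ = (30 − 22) / 0.95 = 8.0/0.95 = 8.421 cmH2O·s/L.
C = Vt/(Pplat − PEEP) = 446.5 / (22 − 9) = 446.5/13.0 = 34.346 mL/cmH2O.
τ = R × C = 8.421 × 0.03435 L/cmH2O = 0.2893 s.
Fraction remaining at end-expiration = e^(−Te/τ) = e^(−0.49/0.2893) = 0.1838 → 18.38%.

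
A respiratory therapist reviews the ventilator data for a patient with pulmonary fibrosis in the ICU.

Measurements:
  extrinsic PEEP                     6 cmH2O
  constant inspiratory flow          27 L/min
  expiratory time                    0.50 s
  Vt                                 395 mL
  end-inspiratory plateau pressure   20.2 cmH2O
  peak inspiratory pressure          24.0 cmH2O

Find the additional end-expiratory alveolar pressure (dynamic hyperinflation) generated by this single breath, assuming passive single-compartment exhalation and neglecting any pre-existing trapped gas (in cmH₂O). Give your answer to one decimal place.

1.7

Flow: 27 L/min ÷ 60 = 0.45 L/s.
R = (PIP − Pplat)/V̇ = (24.0 − 20.2) / 0.45 = 3.8/0.45 = 8.444 cmH2O·s/L.
C = Vt/(Pplat − PEEP) = 395.0 / (20.2 − 6) = 395.0/14.2 = 27.817 mL/cmH2O.
τ = R × C = 8.444 × 0.02782 L/cmH2O = 0.2349 s.
Fraction remaining = e^(−Te/τ) = e^(−0.50/0.2349) = 0.119; trapped volume = 395.0 × 0.119 = 47.005 mL.
Additional alveolar pressure from trapping ≈ V_trapped / C = 47.005 / 27.817 = 1.69 cmH2O.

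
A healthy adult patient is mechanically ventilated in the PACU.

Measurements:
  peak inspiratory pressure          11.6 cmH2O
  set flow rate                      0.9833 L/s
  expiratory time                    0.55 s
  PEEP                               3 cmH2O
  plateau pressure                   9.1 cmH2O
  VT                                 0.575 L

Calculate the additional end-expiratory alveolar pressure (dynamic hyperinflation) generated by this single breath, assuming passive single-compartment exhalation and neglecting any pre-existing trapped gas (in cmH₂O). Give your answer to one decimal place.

R = (PIP − Pplat)/V̇ = (11.6 − 9.1) / 0.9833 = 2.5/0.9833 = 2.542 cmH2O·s/L.
C = Vt/(Pplat − PEEP) = 575.0 / (9.1 − 3) = 575.0/6.1 = 94.262 mL/cmH2O.
τ = R × C = 2.542 × 0.09426 L/cmH2O = 0.2396 s.
Fraction remaining = e^(−Te/τ) = e^(−0.55/0.2396) = 0.1007; trapped volume = 575.0 × 0.1007 = 57.903 mL.
Additional alveolar pressure from trapping ≈ V_trapped / C = 57.903 / 94.262 = 0.6143 cmH2O.

0.6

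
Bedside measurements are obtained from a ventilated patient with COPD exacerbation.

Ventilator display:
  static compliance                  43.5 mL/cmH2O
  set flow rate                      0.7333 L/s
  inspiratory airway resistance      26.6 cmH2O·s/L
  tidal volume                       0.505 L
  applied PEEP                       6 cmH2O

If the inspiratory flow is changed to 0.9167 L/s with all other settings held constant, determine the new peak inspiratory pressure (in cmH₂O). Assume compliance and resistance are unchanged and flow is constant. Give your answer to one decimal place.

PIP = Vt/C + R·V̇ + PEEP (constant-flow equation of motion).
Only the resistive term changes: ΔPIP = R × ΔV̇ = 26.6 × (0.9167 − 0.7333) = 26.6 × 0.1834 = 4.878 cmH2O.
Original PIP = 505/43.5 + 26.6×0.7333 + 6 = 37.115 cmH2O; new PIP = 37.115 + (4.878) = 41.993 cmH2O.

42.0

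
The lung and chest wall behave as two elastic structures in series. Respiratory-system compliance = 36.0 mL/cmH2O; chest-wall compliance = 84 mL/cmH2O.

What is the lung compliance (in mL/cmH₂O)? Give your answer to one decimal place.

1/CL = 1/Crs − 1/Ccw.
1/CL = 1/36.0 − 1/84 = 0.01587.
CL = 63.012 mL/cmH2O.

63.0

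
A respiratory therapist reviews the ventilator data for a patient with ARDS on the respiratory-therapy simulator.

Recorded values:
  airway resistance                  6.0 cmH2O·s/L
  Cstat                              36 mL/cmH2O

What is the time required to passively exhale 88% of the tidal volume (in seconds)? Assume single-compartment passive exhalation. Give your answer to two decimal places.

0.46

τ = R × C = 6.0 × 36 mL/cmH2O = 6.0 × 0.036 L/cmH2O = 0.216 s.
Exhaled fraction f = 1 − e^(−t/τ) → t = −τ·ln(1 − f) = −0.216·ln(0.12) = 0.458 s.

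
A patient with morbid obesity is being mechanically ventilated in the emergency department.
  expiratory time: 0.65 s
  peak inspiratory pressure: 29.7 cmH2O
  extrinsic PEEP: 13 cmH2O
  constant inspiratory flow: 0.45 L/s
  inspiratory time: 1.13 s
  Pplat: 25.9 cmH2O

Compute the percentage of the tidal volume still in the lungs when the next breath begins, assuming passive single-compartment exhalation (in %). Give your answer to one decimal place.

Vt = flow × Ti = 0.45 L/s × 1.13 s × 1000 mL/L = 508.5 mL.
R = (PIP − Pplat)/V̇ = (29.7 − 25.9) / 0.45 = 3.8/0.45 = 8.444 cmH2O·s/L.
C = Vt/(Pplat − PEEP) = 508.5 / (25.9 − 13) = 508.5/12.9 = 39.419 mL/cmH2O.
τ = R × C = 8.444 × 0.03942 L/cmH2O = 0.3329 s.
Fraction remaining at end-expiration = e^(−Te/τ) = e^(−0.65/0.3329) = 0.1419 → 14.19%.

14.2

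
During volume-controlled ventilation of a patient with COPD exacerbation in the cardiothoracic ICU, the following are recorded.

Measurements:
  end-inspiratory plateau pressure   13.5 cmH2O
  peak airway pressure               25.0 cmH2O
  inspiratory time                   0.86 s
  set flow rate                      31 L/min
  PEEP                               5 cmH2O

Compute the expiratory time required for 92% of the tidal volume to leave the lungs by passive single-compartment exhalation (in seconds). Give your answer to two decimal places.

Flow: 31 L/min ÷ 60 = 0.5167 L/s.
Vt = flow × Ti = 0.5167 L/s × 0.86 s × 1000 mL/L = 444.36 mL.
R = (PIP − Pplat)/V̇ = (25.0 − 13.5) / 0.5167 = 11.5/0.5167 = 22.257 cmH2O·s/L.
C = Vt/(Pplat − PEEP) = 444.36 / (13.5 − 5) = 444.36/8.5 = 52.278 mL/cmH2O.
τ = R × C = 22.257 × 0.05228 L/cmH2O = 1.164 s.
t = −τ·ln(1 − 0.92) = −1.164·ln(0.08) = 2.94 s.

2.94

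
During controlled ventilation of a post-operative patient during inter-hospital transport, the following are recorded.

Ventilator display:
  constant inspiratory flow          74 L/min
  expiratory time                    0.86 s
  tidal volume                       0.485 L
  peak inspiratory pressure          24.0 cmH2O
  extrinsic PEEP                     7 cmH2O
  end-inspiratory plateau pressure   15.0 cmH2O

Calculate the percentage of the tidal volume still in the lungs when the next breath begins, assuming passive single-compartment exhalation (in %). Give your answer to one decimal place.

14.3

Flow: 74 L/min ÷ 60 = 1.2333 L/s.
R = (PIP − Pplat)/V̇ = (24.0 − 15.0) / 1.2333 = 9.0/1.2333 = 7.297 cmH2O·s/L.
C = Vt/(Pplat − PEEP) = 485.0 / (15.0 − 7) = 485.0/8.0 = 60.625 mL/cmH2O.
τ = R × C = 7.297 × 0.06063 L/cmH2O = 0.4424 s.
Fraction remaining at end-expiration = e^(−Te/τ) = e^(−0.86/0.4424) = 0.1431 → 14.31%.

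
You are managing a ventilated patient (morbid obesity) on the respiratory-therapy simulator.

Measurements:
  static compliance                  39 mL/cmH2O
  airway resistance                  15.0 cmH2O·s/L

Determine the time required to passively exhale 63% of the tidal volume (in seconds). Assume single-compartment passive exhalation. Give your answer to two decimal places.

τ = R × C = 15.0 × 39 mL/cmH2O = 15.0 × 0.039 L/cmH2O = 0.585 s.
Exhaled fraction f = 1 − e^(−t/τ) → t = −τ·ln(1 − f) = −0.585·ln(0.37) = 0.5816 s.

0.58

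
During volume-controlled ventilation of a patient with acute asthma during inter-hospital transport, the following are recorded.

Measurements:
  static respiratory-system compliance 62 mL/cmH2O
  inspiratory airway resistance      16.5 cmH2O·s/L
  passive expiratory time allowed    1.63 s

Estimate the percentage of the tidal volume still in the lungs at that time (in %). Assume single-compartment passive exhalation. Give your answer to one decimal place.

τ = R × C = 16.5 × 62 mL/cmH2O = 16.5 × 0.062 L/cmH2O = 1.023 s.
Passive exhalation: V(t)/V₀ = e^(−t/τ) = e^(−1.63/1.023) = 0.2032.
Fraction remaining = 0.2032 → 20.32%.

20.3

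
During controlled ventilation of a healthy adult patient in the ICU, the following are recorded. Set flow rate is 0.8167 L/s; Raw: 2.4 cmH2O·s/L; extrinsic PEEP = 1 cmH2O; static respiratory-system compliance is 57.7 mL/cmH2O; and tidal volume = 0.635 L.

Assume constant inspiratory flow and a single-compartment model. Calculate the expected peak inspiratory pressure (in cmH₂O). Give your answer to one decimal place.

14.0

Equation of motion (constant flow): PIP = Vt/C + R·V̇ + PEEP.
PIP = 635/57.7 + 2.4×0.8167 + 1 = 11.005 + 1.96 + 1 = 13.965 cmH2O.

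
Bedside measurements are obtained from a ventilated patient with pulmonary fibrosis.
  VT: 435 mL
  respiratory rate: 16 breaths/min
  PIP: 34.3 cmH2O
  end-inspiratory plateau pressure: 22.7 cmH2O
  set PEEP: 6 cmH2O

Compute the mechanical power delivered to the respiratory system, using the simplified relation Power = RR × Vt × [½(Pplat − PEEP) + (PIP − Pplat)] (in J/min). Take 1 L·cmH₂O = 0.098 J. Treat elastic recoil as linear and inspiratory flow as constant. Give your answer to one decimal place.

13.6

Per-breath work = Vt × [½(Pplat−PEEP) + (PIP−Pplat)] = 0.435 × [0.5×16.7 + 11.6] = 0.435 × 19.95 = 8.678 L·cmH2O.
Power = 16 × 8.678 = 138.85 L·cmH2O/min.
× 0.098 J/(L·cmH2O) → 13.607 J/min.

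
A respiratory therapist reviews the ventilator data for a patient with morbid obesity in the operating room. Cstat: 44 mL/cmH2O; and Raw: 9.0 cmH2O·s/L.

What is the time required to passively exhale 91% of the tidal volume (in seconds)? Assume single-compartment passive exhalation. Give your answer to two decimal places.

τ = R × C = 9.0 × 44 mL/cmH2O = 9.0 × 0.044 L/cmH2O = 0.396 s.
Exhaled fraction f = 1 − e^(−t/τ) → t = −τ·ln(1 − f) = −0.396·ln(0.09) = 0.9535 s.

0.95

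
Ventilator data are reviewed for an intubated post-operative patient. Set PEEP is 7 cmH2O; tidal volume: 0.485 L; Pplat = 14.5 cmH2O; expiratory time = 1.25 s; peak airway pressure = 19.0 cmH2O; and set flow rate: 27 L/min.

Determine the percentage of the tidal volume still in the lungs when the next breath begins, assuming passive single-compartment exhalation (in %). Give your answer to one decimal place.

Flow: 27 L/min ÷ 60 = 0.45 L/s.
R = (PIP − Pplat)/V̇ = (19.0 − 14.5) / 0.45 = 4.5/0.45 = 10.0 cmH2O·s/L.
C = Vt/(Pplat − PEEP) = 485.0 / (14.5 − 7) = 485.0/7.5 = 64.667 mL/cmH2O.
τ = R × C = 10.0 × 0.06467 L/cmH2O = 0.6467 s.
Fraction remaining at end-expiration = e^(−Te/τ) = e^(−1.25/0.6467) = 0.1447 → 14.47%.

14.5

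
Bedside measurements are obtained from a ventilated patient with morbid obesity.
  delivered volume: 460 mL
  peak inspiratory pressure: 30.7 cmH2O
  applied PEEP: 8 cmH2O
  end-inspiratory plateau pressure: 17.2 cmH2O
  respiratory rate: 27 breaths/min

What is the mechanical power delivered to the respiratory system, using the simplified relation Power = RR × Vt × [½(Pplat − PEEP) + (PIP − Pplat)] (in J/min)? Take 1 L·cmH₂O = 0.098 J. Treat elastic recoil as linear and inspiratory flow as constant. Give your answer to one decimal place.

22.0

Per-breath work = Vt × [½(Pplat−PEEP) + (PIP−Pplat)] = 0.460 × [0.5×9.2 + 13.5] = 0.460 × 18.1 = 8.326 L·cmH2O.
Power = 27 × 8.326 = 224.8 L·cmH2O/min.
× 0.098 J/(L·cmH2O) → 22.03 J/min.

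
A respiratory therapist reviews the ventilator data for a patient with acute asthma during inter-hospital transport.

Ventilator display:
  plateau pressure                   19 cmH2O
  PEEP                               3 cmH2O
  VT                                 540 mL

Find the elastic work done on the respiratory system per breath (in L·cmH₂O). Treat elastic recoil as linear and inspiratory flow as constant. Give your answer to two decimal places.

4.32

Elastic work ≈ ½ × (Pplat − PEEP) × Vt = 0.5 × (19 − 3) × 0.540 L = 0.5 × 16.0 × 0.540 = 4.32 L·cmH2O.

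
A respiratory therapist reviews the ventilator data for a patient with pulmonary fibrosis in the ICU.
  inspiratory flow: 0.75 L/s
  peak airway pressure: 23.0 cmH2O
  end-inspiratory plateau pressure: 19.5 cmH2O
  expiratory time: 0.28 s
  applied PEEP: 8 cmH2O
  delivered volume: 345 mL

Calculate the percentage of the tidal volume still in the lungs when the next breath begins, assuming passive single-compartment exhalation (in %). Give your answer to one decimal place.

13.5

R = (PIP − Pplat)/V̇ = (23.0 − 19.5) / 0.75 = 3.5/0.75 = 4.667 cmH2O·s/L.
C = Vt/(Pplat − PEEP) = 345.0 / (19.5 − 8) = 345.0/11.5 = 30.0 mL/cmH2O.
τ = R × C = 4.667 × 0.03 L/cmH2O = 0.14 s.
Fraction remaining at end-expiration = e^(−Te/τ) = e^(−0.28/0.14) = 0.1353 → 13.53%.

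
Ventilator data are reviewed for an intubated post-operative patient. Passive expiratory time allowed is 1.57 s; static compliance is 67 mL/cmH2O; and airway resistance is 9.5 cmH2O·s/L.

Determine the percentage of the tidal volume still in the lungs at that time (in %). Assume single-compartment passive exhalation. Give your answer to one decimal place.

τ = R × C = 9.5 × 67 mL/cmH2O = 9.5 × 0.067 L/cmH2O = 0.6365 s.
Passive exhalation: V(t)/V₀ = e^(−t/τ) = e^(−1.57/0.6365) = 0.08487.
Fraction remaining = 0.08487 → 8.487%.

8.5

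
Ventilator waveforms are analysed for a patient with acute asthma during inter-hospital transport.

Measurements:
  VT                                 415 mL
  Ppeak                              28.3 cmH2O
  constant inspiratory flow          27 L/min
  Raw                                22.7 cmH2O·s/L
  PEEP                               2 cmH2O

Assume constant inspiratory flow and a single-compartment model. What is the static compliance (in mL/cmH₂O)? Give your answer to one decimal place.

Flow: 27 L/min ÷ 60 = 0.45 L/s.
Equation of motion (constant flow): PIP = Vt/C + R·V̇ + PEEP.
Vt/C = PIP − R·V̇ − PEEP = 28.3 − 22.7×0.45 − 2 = 28.3 − 10.215 − 2 = 16.085 cmH2O.
C = Vt / 16.085 = 415 / 16.085 = 25.8 mL/cmH2O.

25.8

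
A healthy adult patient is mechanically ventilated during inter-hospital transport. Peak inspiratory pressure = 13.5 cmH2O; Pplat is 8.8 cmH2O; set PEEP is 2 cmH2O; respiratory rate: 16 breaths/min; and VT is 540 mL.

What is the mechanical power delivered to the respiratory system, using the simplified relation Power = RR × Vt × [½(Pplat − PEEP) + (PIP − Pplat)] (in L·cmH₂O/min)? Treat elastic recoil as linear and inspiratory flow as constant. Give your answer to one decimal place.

Per-breath work = Vt × [½(Pplat−PEEP) + (PIP−Pplat)] = 0.540 × [0.5×6.8 + 4.7] = 0.540 × 8.1 = 4.374 L·cmH2O.
Power = 16 × 4.374 = 69.984 L·cmH2O/min.

70.0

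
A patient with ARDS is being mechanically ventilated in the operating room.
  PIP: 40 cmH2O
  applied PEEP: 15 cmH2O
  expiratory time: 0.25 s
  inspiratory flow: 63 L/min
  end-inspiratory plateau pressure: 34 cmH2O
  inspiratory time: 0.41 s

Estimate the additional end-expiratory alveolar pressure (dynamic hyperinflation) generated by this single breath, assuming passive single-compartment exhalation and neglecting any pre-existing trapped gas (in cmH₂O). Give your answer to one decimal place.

2.8

Flow: 63 L/min ÷ 60 = 1.05 L/s.
Vt = flow × Ti = 1.05 L/s × 0.41 s × 1000 mL/L = 430.5 mL.
R = (PIP − Pplat)/V̇ = (40 − 34) / 1.05 = 6.0/1.05 = 5.714 cmH2O·s/L.
C = Vt/(Pplat − PEEP) = 430.5 / (34 − 15) = 430.5/19.0 = 22.658 mL/cmH2O.
τ = R × C = 5.714 × 0.02266 L/cmH2O = 0.1295 s.
Fraction remaining = e^(−Te/τ) = e^(−0.25/0.1295) = 0.1451; trapped volume = 430.5 × 0.1451 = 62.466 mL.
Additional alveolar pressure from trapping ≈ V_trapped / C = 62.466 / 22.658 = 2.757 cmH2O.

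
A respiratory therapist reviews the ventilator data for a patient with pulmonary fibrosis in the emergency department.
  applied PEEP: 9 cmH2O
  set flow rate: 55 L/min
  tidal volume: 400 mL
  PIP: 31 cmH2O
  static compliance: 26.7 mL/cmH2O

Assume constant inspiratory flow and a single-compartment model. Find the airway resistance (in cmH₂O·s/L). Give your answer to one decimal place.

Flow: 55 L/min ÷ 60 = 0.9167 L/s.
Equation of motion (constant flow): PIP = Vt/C + R·V̇ + PEEP.
R·V̇ = PIP − Vt/C − PEEP = 31 − 400/26.7 − 9 = 31 − 14.981 − 9 = 7.019 cmH2O.
R = 7.019 / 0.9167 = 7.657 cmH2O·s/L.

7.7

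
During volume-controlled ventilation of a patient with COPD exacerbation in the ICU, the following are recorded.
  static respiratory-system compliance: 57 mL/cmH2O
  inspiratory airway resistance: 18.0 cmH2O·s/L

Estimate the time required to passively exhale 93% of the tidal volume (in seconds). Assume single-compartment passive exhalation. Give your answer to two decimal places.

τ = R × C = 18.0 × 57 mL/cmH2O = 18.0 × 0.057 L/cmH2O = 1.026 s.
Exhaled fraction f = 1 − e^(−t/τ) → t = −τ·ln(1 − f) = −1.026·ln(0.07) = 2.728 s.

2.73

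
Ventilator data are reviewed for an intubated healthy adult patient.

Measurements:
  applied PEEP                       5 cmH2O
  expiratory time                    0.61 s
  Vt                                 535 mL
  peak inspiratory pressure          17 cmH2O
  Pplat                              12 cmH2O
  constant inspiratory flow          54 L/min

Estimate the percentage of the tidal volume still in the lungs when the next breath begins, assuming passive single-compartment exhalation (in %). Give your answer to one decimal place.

Flow: 54 L/min ÷ 60 = 0.9 L/s.
R = (PIP − Pplat)/V̇ = (17 − 12) / 0.9 = 5.0/0.9 = 5.556 cmH2O·s/L.
C = Vt/(Pplat − PEEP) = 535.0 / (12 − 5) = 535.0/7.0 = 76.429 mL/cmH2O.
τ = R × C = 5.556 × 0.07643 L/cmH2O = 0.4246 s.
Fraction remaining at end-expiration = e^(−Te/τ) = e^(−0.61/0.4246) = 0.2377 → 23.77%.

23.8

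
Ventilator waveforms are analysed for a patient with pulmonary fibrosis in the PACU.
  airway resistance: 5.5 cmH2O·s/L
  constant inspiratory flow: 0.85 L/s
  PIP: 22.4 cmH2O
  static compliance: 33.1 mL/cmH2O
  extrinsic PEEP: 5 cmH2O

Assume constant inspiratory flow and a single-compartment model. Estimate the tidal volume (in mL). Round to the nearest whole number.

Equation of motion (constant flow): PIP = Vt/C + R·V̇ + PEEP.
Vt/C = PIP − R·V̇ − PEEP = 22.4 − 4.675 − 5 = 12.725 cmH2O.
Vt = C × 12.725 = 33.1 × 12.725 = 421.2 mL.

421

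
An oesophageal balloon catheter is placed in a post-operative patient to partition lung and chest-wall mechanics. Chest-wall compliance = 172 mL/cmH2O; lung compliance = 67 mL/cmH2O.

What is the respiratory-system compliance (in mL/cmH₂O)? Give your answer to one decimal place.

48.2

Lung and chest wall are elastances in series: 1/Crs = 1/CL + 1/Ccw.
1/Crs = 1/67 + 1/172 = 0.02074.
Crs = 48.216 mL/cmH2O.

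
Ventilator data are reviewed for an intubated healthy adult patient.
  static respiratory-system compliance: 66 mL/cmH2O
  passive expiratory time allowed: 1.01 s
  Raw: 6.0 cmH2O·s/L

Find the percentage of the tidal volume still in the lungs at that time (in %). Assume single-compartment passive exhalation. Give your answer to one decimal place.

τ = R × C = 6.0 × 66 mL/cmH2O = 6.0 × 0.066 L/cmH2O = 0.396 s.
Passive exhalation: V(t)/V₀ = e^(−t/τ) = e^(−1.01/0.396) = 0.07804.
Fraction remaining = 0.07804 → 7.804%.

7.8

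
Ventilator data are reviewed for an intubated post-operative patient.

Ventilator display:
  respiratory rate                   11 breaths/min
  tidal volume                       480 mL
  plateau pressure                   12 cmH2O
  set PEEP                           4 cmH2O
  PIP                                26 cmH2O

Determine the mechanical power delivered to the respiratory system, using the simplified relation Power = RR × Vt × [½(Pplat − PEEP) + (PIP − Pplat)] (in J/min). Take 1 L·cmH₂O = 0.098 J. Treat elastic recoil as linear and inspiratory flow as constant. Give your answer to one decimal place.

Per-breath work = Vt × [½(Pplat−PEEP) + (PIP−Pplat)] = 0.480 × [0.5×8.0 + 14.0] = 0.480 × 18.0 = 8.64 L·cmH2O.
Power = 11 × 8.64 = 95.04 L·cmH2O/min.
× 0.098 J/(L·cmH2O) → 9.314 J/min.

9.3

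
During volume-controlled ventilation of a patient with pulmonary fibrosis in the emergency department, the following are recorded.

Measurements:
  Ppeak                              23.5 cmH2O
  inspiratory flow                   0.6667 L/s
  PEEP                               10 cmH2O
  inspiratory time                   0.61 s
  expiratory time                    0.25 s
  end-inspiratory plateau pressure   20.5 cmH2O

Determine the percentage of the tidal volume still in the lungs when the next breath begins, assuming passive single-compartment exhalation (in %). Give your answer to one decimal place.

23.8

Vt = flow × Ti = 0.6667 L/s × 0.61 s × 1000 mL/L = 406.69 mL.
R = (PIP − Pplat)/V̇ = (23.5 − 20.5) / 0.6667 = 3.0/0.6667 = 4.5 cmH2O·s/L.
C = Vt/(Pplat − PEEP) = 406.69 / (20.5 − 10) = 406.69/10.5 = 38.732 mL/cmH2O.
τ = R × C = 4.5 × 0.03873 L/cmH2O = 0.1743 s.
Fraction remaining at end-expiration = e^(−Te/τ) = e^(−0.25/0.1743) = 0.2383 → 23.83%.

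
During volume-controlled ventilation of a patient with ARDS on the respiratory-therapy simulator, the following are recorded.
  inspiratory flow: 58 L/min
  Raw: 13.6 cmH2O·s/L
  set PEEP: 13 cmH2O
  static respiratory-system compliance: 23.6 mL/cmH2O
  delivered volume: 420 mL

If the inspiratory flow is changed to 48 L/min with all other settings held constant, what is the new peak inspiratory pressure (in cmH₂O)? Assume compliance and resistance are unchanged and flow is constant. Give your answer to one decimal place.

Flow: 58 L/min ÷ 60 = 0.9667 L/s.
New flow: 48 L/min ÷ 60 = 0.8 L/s.
PIP = Vt/C + R·V̇ + PEEP (constant-flow equation of motion).
Only the resistive term changes: ΔPIP = R × ΔV̇ = 13.6 × (0.8 − 0.9667) = 13.6 × -0.1667 = -2.267 cmH2O.
Original PIP = 420/23.6 + 13.6×0.9667 + 13 = 43.944 cmH2O; new PIP = 43.944 + (-2.267) = 41.677 cmH2O.

41.7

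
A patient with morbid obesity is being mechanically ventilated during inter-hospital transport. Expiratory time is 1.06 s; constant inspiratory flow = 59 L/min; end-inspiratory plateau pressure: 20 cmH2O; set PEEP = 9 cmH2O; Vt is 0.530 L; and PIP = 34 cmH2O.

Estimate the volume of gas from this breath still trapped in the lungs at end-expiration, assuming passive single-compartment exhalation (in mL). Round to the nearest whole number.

Flow: 59 L/min ÷ 60 = 0.9833 L/s.
R = (PIP − Pplat)/V̇ = (34 − 20) / 0.9833 = 14.0/0.9833 = 14.238 cmH2O·s/L.
C = Vt/(Pplat − PEEP) = 530.0 / (20 − 9) = 530.0/11.0 = 48.182 mL/cmH2O.
τ = R × C = 14.238 × 0.04818 L/cmH2O = 0.686 s.
Fraction remaining = e^(−Te/τ) = e^(−1.06/0.686) = 0.2133.
Trapped volume = 530.0 × 0.2133 = 113.05 mL.

113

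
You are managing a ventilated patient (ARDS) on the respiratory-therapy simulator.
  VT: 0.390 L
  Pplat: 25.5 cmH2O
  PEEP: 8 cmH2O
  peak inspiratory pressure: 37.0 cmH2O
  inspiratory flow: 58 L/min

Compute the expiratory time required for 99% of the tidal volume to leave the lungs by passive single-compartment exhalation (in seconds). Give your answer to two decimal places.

1.22

Flow: 58 L/min ÷ 60 = 0.9667 L/s.
R = (PIP − Pplat)/V̇ = (37.0 − 25.5) / 0.9667 = 11.5/0.9667 = 11.896 cmH2O·s/L.
C = Vt/(Pplat − PEEP) = 390.0 / (25.5 − 8) = 390.0/17.5 = 22.286 mL/cmH2O.
τ = R × C = 11.896 × 0.02229 L/cmH2O = 0.2652 s.
t = −τ·ln(1 − 0.99) = −0.2652·ln(0.01) = 1.221 s.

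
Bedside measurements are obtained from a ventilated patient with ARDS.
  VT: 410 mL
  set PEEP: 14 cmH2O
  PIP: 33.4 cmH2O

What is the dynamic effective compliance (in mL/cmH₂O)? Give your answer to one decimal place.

Dynamic compliance = Vt / (PIP − PEEP) = 410 / (33.4 − 14) = 410 / 19.4 = 21.134 mL/cmH2O.

21.1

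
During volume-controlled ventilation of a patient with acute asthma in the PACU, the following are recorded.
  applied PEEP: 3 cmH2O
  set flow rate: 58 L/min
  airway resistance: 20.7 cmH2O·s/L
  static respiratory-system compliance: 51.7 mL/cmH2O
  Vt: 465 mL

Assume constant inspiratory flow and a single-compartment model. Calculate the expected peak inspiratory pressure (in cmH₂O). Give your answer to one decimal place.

32.0

Flow: 58 L/min ÷ 60 = 0.9667 L/s.
Equation of motion (constant flow): PIP = Vt/C + R·V̇ + PEEP.
PIP = 465/51.7 + 20.7×0.9667 + 3 = 8.994 + 20.011 + 3 = 32.005 cmH2O.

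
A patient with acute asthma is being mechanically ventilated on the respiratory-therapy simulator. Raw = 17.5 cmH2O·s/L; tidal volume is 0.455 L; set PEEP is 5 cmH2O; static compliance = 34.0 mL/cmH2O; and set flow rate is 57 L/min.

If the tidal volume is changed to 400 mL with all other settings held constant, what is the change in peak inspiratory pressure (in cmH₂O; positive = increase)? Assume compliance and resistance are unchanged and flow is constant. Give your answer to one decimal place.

-1.6

PIP = Vt/C + R·V̇ + PEEP (constant-flow equation of motion).
Only the elastic term changes: ΔPIP = ΔVt / C = (400 − 455) / 34.0 = -1.618 cmH2O.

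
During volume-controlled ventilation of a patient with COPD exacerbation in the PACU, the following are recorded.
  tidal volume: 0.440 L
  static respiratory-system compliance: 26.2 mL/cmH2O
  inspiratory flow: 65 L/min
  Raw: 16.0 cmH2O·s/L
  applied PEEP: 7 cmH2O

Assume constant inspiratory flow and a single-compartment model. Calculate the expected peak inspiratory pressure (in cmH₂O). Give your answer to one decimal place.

41.1

Flow: 65 L/min ÷ 60 = 1.0833 L/s.
Equation of motion (constant flow): PIP = Vt/C + R·V̇ + PEEP.
PIP = 440/26.2 + 16.0×1.0833 + 7 = 16.794 + 17.333 + 7 = 41.127 cmH2O.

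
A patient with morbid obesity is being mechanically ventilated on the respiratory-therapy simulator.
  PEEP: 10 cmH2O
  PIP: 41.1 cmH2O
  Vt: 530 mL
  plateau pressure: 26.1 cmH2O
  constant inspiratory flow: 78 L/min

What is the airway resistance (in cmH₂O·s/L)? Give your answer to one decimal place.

11.5

Flow: 78 L/min ÷ 60 = 1.3 L/s.
Raw = (PIP − Pplat) / flow = (41.1 − 26.1) / 1.3 = 15.0 / 1.3 = 11.538 cmH2O·s/L.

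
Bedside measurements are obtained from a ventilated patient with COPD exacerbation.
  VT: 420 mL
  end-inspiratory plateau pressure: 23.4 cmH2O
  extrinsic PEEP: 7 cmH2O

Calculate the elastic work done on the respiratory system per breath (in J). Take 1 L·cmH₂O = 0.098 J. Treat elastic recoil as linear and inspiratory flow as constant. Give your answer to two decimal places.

Elastic work ≈ ½ × (Pplat − PEEP) × Vt = 0.5 × (23.4 − 7) × 0.420 L = 0.5 × 16.4 × 0.420 = 3.444 L·cmH2O.
× 0.098 J/(L·cmH2O) → 0.3375 J.

0.34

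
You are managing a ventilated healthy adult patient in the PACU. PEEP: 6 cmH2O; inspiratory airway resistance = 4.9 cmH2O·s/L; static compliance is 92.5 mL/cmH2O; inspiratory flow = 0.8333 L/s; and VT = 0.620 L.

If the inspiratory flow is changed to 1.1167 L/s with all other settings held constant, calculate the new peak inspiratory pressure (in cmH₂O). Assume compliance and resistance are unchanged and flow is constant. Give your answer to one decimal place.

PIP = Vt/C + R·V̇ + PEEP (constant-flow equation of motion).
Only the resistive term changes: ΔPIP = R × ΔV̇ = 4.9 × (1.1167 − 0.8333) = 4.9 × 0.2834 = 1.389 cmH2O.
Original PIP = 620/92.5 + 4.9×0.8333 + 6 = 16.786 cmH2O; new PIP = 16.786 + (1.389) = 18.175 cmH2O.

18.2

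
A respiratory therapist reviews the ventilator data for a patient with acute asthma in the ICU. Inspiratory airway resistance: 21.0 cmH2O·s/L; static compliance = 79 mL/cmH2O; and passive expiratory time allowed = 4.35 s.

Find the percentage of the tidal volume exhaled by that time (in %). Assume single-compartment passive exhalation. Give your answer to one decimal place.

92.7

τ = R × C = 21.0 × 79 mL/cmH2O = 21.0 × 0.079 L/cmH2O = 1.659 s.
Passive exhalation: V(t)/V₀ = e^(−t/τ) = e^(−4.35/1.659) = 0.07265.
Fraction exhaled = 1 − 0.07265 = 0.9274 → 92.74%.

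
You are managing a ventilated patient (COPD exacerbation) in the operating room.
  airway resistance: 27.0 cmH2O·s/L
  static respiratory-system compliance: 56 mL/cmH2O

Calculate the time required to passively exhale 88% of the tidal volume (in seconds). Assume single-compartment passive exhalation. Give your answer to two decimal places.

τ = R × C = 27.0 × 56 mL/cmH2O = 27.0 × 0.056 L/cmH2O = 1.512 s.
Exhaled fraction f = 1 − e^(−t/τ) → t = −τ·ln(1 − f) = −1.512·ln(0.12) = 3.206 s.

3.21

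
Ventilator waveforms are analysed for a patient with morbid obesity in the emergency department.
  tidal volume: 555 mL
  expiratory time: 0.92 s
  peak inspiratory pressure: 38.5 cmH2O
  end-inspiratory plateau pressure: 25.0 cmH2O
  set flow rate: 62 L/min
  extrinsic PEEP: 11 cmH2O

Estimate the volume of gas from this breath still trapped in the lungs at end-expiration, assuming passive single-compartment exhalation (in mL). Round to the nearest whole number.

94

Flow: 62 L/min ÷ 60 = 1.0333 L/s.
R = (PIP − Pplat)/V̇ = (38.5 − 25.0) / 1.0333 = 13.5/1.0333 = 13.065 cmH2O·s/L.
C = Vt/(Pplat − PEEP) = 555.0 / (25.0 − 11) = 555.0/14.0 = 39.643 mL/cmH2O.
τ = R × C = 13.065 × 0.03964 L/cmH2O = 0.5179 s.
Fraction remaining = e^(−Te/τ) = e^(−0.92/0.5179) = 0.1692.
Trapped volume = 555.0 × 0.1692 = 93.906 mL.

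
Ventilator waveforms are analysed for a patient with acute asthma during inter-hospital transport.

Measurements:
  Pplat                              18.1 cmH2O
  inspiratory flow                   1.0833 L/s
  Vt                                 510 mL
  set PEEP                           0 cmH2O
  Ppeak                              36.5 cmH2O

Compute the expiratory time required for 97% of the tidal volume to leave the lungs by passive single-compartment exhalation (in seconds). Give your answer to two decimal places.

R = (PIP − Pplat)/V̇ = (36.5 − 18.1) / 1.0833 = 18.4/1.0833 = 16.985 cmH2O·s/L.
C = Vt/(Pplat − PEEP) = 510.0 / (18.1 − 0) = 510.0/18.1 = 28.177 mL/cmH2O.
τ = R × C = 16.985 × 0.02818 L/cmH2O = 0.4786 s.
t = −τ·ln(1 − 0.97) = −0.4786·ln(0.03) = 1.678 s.

1.68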